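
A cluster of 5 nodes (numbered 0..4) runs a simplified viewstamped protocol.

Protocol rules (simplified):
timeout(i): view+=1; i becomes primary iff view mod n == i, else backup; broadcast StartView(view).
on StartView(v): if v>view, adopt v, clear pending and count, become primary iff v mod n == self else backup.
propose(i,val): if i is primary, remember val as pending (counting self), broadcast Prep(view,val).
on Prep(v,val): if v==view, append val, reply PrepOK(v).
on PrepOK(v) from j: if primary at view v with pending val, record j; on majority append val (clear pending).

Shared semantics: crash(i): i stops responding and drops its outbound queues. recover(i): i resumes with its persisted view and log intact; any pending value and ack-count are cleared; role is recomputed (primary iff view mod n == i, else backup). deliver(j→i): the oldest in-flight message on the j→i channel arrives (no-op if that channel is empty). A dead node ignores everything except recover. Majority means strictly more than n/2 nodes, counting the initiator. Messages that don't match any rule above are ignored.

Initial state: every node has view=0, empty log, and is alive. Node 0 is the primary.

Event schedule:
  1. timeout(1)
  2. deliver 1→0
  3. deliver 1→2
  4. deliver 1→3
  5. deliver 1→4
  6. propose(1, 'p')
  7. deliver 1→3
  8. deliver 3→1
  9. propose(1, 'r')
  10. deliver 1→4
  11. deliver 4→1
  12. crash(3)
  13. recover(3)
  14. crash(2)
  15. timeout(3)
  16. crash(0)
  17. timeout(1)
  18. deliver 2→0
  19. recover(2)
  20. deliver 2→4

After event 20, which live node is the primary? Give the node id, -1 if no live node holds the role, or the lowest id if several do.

-1

step 1 timeout(1): 1={prim,v=1,log=-}
step 2 deliver 1→0: 0={back,v=1,log=-}
step 3 deliver 1→2: 2={back,v=1,log=-}
step 4 deliver 1→3: 3={back,v=1,log=-}
step 5 deliver 1→4: 4={back,v=1,log=-}
step 6 propose(1,'p'): —
step 7 deliver 1→3: 3={back,v=1,log=p}
step 8 deliver 3→1: —
step 9 propose(1,'r'): —
step 10 deliver 1→4: 4={back,v=1,log=p}
step 11 deliver 4→1: —
step 12 crash(3): 3={✗back,v=1,log=p}
step 13 recover(3): 3={back,v=1,log=p}
step 14 crash(2): 2={✗back,v=1,log=-}
step 15 timeout(3): 3={back,v=2,log=p}
step 16 crash(0): 0={✗back,v=1,log=-}
step 17 timeout(1): 1={back,v=2,log=-}
step 18 deliver 2→0: —
step 19 recover(2): 2={back,v=1,log=-}
step 20 deliver 2→4: —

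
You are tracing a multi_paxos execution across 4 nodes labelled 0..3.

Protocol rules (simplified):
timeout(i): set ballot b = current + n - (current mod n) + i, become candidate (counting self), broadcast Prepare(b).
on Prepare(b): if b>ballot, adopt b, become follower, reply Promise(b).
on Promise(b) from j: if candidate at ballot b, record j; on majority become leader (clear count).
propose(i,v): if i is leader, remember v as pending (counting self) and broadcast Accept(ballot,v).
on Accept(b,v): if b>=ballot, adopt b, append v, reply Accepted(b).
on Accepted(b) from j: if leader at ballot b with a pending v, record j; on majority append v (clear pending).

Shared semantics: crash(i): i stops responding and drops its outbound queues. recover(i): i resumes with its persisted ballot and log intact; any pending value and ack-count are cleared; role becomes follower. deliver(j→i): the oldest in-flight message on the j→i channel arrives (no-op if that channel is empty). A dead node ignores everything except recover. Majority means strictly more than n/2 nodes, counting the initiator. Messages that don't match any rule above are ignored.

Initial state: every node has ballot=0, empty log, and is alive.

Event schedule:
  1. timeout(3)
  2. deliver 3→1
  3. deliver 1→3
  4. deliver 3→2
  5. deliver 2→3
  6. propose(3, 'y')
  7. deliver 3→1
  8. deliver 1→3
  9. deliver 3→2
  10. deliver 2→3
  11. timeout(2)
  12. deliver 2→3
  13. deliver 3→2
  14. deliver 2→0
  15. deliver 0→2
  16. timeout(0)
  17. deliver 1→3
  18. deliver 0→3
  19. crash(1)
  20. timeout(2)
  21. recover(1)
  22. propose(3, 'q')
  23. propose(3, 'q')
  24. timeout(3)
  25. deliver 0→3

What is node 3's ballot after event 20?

12

after 1 — timeout(3): n3:cand/b7/[-]
after 2 — deliver 3→1: n1:foll/b7/[-]
after 3 — deliver 1→3: ·
after 4 — deliver 3→2: n2:foll/b7/[-]
after 5 — deliver 2→3: n3:lead/b7/[-]
after 6 — propose(3,'y'): ·
after 7 — deliver 3→1: n1:foll/b7/[y]
after 8 — deliver 1→3: ·
after 9 — deliver 3→2: n2:foll/b7/[y]
after 10 — deliver 2→3: n3:lead/b7/[y]
after 11 — timeout(2): n2:cand/b10/[y]
after 12 — deliver 2→3: n3:foll/b10/[y]
after 13 — deliver 3→2: ·
after 14 — deliver 2→0: n0:foll/b10/[-]
after 15 — deliver 0→2: n2:lead/b10/[y]
after 16 — timeout(0): n0:cand/b12/[-]
after 17 — deliver 1→3: ·
after 18 — deliver 0→3: n3:foll/b12/[y]
after 19 — crash(1): n1:✗foll/b7/[y]
after 20 — timeout(2): n2:cand/b14/[y]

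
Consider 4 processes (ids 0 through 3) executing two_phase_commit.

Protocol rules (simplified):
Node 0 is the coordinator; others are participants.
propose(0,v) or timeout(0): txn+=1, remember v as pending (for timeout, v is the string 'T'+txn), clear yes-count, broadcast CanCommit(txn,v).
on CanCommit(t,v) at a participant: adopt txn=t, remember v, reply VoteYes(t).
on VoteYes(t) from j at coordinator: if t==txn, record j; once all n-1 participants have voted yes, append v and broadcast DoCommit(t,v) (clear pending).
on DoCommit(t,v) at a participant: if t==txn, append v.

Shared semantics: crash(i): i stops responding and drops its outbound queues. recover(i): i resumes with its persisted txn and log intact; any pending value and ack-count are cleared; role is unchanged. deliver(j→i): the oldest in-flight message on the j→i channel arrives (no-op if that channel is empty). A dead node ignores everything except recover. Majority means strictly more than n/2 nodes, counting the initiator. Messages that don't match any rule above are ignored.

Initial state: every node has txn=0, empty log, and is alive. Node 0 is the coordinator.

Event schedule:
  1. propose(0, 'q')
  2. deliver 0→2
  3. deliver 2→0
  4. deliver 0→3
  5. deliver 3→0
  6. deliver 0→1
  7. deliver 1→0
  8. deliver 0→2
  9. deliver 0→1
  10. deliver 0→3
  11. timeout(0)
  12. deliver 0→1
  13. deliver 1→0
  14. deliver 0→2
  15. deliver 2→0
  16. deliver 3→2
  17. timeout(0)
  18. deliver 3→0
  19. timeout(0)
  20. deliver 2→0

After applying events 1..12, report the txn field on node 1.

2

after 1 — propose(0,'q'): n0:coor/t1/[-]
after 2 — deliver 0→2: n2:part/t1/[-]
after 3 — deliver 2→0: ·
after 4 — deliver 0→3: n3:part/t1/[-]
after 5 — deliver 3→0: ·
after 6 — deliver 0→1: n1:part/t1/[-]
after 7 — deliver 1→0: n0:coor/t1/[q]
after 8 — deliver 0→2: n2:part/t1/[q]
after 9 — deliver 0→1: n1:part/t1/[q]
after 10 — deliver 0→3: n3:part/t1/[q]
after 11 — timeout(0): n0:coor/t2/[q]
after 12 — deliver 0→1: n1:part/t2/[q]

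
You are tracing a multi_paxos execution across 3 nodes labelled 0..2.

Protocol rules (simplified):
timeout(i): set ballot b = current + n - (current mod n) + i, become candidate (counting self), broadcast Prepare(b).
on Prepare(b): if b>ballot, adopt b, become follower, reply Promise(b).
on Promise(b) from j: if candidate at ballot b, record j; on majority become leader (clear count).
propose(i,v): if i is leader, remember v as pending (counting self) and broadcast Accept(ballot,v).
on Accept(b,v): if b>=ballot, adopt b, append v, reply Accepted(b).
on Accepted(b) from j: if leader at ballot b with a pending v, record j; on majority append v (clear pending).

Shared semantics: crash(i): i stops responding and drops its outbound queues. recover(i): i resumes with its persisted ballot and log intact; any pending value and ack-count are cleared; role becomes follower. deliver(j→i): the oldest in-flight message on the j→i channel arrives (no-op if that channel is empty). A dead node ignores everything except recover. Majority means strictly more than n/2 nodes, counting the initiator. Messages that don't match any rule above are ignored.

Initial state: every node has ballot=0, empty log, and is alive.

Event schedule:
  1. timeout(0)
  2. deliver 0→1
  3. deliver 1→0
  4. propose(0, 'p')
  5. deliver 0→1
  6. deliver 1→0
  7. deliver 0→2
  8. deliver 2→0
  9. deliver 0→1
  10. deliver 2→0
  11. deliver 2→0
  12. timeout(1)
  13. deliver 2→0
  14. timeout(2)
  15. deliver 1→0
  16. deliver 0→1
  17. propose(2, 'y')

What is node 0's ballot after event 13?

after 1 — timeout(0): n0:cand/b3/[-]
after 2 — deliver 0→1: n1:foll/b3/[-]
after 3 — deliver 1→0: n0:lead/b3/[-]
after 4 — propose(0,'p'): ·
after 5 — deliver 0→1: n1:foll/b3/[p]
after 6 — deliver 1→0: n0:lead/b3/[p]
after 7 — deliver 0→2: n2:foll/b3/[-]
after 8 — deliver 2→0: ·
after 9 — deliver 0→1: ·
after 10 — deliver 2→0: ·
after 11 — deliver 2→0: ·
after 12 — timeout(1): n1:cand/b7/[p]
after 13 — deliver 2→0: ·

3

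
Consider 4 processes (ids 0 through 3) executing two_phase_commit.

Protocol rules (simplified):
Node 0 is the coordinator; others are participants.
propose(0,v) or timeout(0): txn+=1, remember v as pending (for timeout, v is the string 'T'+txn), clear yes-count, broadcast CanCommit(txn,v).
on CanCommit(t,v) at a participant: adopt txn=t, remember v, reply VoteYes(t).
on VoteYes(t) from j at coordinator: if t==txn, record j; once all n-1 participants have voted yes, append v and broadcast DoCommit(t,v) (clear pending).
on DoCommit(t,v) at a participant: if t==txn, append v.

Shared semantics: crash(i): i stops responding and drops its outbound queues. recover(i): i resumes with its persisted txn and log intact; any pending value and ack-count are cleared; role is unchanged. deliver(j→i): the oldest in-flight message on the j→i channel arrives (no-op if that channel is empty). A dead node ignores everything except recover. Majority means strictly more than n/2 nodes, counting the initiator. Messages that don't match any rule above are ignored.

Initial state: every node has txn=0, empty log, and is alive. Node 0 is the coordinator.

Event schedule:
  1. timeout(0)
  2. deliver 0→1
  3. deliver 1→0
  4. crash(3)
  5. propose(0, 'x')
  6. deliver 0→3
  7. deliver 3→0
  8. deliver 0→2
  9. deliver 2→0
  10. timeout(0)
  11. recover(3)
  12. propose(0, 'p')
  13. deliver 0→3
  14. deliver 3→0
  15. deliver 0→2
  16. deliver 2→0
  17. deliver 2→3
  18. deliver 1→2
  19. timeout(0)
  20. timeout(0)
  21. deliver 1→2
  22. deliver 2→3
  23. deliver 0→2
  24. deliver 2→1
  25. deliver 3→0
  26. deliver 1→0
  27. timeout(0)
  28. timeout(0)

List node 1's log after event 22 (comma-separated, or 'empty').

1. timeout(0):  <0:coor t1 ->
2. deliver 0→1:  <1:part t1 ->
3. deliver 1→0:  nop
4. crash(3):  <3:✗part t0 ->
5. propose(0,'x'):  <0:coor t2 ->
6. deliver 0→3:  nop
7. deliver 3→0:  nop
8. deliver 0→2:  <2:part t1 ->
9. deliver 2→0:  nop
10. timeout(0):  <0:coor t3 ->
11. recover(3):  <3:part t0 ->
12. propose(0,'p'):  <0:coor t4 ->
13. deliver 0→3:  <3:part t1 ->
14. deliver 3→0:  nop
15. deliver 0→2:  <2:part t2 ->
16. deliver 2→0:  nop
17. deliver 2→3:  nop
18. deliver 1→2:  nop
19. timeout(0):  <0:coor t5 ->
20. timeout(0):  <0:coor t6 ->
21. deliver 1→2:  nop
22. deliver 2→3:  nop

empty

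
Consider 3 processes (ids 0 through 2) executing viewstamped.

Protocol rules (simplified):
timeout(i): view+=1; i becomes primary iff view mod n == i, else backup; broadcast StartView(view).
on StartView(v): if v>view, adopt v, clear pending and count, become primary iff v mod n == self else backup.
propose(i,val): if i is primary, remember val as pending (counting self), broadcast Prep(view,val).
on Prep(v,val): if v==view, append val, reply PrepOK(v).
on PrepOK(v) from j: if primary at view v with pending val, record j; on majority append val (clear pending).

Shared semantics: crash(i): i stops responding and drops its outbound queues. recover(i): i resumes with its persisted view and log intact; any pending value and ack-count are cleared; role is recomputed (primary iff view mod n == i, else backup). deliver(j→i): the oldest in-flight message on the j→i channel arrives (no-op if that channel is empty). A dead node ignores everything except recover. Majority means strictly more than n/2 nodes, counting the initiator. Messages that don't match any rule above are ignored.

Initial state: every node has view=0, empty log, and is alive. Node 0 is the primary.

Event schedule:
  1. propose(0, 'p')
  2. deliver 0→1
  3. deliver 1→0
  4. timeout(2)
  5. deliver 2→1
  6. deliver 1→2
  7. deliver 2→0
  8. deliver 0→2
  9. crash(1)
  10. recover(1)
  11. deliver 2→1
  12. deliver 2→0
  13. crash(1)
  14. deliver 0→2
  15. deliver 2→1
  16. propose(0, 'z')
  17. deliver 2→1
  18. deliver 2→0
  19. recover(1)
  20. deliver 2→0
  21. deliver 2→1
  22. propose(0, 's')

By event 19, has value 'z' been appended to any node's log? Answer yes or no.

step 1 propose(0,'p'): —
step 2 deliver 0→1: 1={back,v=0,log=p}
step 3 deliver 1→0: 0={prim,v=0,log=p}
step 4 timeout(2): 2={back,v=1,log=-}
step 5 deliver 2→1: 1={prim,v=1,log=p}
step 6 deliver 1→2: —
step 7 deliver 2→0: 0={back,v=1,log=p}
step 8 deliver 0→2: —
step 9 crash(1): 1={✗prim,v=1,log=p}
step 10 recover(1): 1={prim,v=1,log=p}
step 11 deliver 2→1: —
step 12 deliver 2→0: —
step 13 crash(1): 1={✗prim,v=1,log=p}
step 14 deliver 0→2: —
step 15 deliver 2→1: —
step 16 propose(0,'z'): —
step 17 deliver 2→1: —
step 18 deliver 2→0: —
step 19 recover(1): 1={prim,v=1,log=p}

no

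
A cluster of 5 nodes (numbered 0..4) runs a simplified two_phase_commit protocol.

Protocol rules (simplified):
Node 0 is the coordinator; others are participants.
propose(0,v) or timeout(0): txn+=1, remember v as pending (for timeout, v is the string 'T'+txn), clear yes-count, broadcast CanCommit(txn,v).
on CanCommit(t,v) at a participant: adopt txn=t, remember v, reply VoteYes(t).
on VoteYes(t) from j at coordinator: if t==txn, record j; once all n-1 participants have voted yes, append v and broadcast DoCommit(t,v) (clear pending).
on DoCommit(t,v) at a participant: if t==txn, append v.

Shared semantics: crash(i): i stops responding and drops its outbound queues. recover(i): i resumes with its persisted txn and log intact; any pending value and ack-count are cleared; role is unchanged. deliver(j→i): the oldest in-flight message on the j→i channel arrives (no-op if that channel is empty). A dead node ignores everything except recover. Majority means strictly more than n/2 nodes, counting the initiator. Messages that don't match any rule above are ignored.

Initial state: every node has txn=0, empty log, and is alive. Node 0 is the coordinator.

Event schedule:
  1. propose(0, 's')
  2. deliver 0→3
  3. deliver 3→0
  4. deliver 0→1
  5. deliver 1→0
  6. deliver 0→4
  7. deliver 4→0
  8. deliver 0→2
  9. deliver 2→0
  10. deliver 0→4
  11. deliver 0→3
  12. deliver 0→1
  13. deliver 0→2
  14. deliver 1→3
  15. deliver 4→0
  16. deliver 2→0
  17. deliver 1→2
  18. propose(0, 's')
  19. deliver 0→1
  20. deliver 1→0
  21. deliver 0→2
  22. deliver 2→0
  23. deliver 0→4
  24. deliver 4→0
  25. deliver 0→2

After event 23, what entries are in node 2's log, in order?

[1] propose(0,'s') → N0(coor t1 [-])
[2] deliver 0→3 → N3(part t1 [-])
[3] deliver 3→0 → ∅
[4] deliver 0→1 → N1(part t1 [-])
[5] deliver 1→0 → ∅
[6] deliver 0→4 → N4(part t1 [-])
[7] deliver 4→0 → ∅
[8] deliver 0→2 → N2(part t1 [-])
[9] deliver 2→0 → N0(coor t1 [s])
[10] deliver 0→4 → N4(part t1 [s])
[11] deliver 0→3 → N3(part t1 [s])
[12] deliver 0→1 → N1(part t1 [s])
[13] deliver 0→2 → N2(part t1 [s])
[14] deliver 1→3 → ∅
[15] deliver 4→0 → ∅
[16] deliver 2→0 → ∅
[17] deliver 1→2 → ∅
[18] propose(0,'s') → N0(coor t2 [s])
[19] deliver 0→1 → N1(part t2 [s])
[20] deliver 1→0 → ∅
[21] deliver 0→2 → N2(part t2 [s])
[22] deliver 2→0 → ∅
[23] deliver 0→4 → N4(part t2 [s])

s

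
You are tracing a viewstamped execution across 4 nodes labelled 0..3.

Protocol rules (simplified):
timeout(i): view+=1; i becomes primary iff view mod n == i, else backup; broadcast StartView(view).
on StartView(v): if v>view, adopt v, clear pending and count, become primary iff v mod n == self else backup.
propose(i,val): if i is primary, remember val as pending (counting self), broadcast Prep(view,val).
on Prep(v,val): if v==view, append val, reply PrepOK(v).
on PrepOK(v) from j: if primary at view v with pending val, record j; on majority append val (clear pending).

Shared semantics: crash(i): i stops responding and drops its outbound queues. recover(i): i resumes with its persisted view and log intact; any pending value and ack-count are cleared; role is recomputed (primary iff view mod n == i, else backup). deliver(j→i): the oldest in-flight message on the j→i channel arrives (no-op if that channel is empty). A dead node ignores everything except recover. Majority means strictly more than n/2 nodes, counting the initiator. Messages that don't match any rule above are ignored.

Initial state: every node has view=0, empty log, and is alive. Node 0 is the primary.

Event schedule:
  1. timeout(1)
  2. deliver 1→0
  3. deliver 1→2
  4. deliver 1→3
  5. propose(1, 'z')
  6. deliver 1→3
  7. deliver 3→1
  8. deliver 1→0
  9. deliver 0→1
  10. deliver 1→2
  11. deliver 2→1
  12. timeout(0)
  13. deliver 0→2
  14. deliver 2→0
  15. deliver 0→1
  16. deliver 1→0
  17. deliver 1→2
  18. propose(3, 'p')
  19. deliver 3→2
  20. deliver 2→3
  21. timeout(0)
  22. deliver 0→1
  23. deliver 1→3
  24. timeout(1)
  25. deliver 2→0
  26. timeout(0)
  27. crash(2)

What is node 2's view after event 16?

after 1 — timeout(1): n1:prim/v1/[-]
after 2 — deliver 1→0: n0:back/v1/[-]
after 3 — deliver 1→2: n2:back/v1/[-]
after 4 — deliver 1→3: n3:back/v1/[-]
after 5 — propose(1,'z'): ·
after 6 — deliver 1→3: n3:back/v1/[z]
after 7 — deliver 3→1: ·
after 8 — deliver 1→0: n0:back/v1/[z]
after 9 — deliver 0→1: n1:prim/v1/[z]
after 10 — deliver 1→2: n2:back/v1/[z]
after 11 — deliver 2→1: ·
after 12 — timeout(0): n0:back/v2/[z]
after 13 — deliver 0→2: n2:prim/v2/[z]
after 14 — deliver 2→0: ·
after 15 — deliver 0→1: n1:back/v2/[z]
after 16 — deliver 1→0: ·

2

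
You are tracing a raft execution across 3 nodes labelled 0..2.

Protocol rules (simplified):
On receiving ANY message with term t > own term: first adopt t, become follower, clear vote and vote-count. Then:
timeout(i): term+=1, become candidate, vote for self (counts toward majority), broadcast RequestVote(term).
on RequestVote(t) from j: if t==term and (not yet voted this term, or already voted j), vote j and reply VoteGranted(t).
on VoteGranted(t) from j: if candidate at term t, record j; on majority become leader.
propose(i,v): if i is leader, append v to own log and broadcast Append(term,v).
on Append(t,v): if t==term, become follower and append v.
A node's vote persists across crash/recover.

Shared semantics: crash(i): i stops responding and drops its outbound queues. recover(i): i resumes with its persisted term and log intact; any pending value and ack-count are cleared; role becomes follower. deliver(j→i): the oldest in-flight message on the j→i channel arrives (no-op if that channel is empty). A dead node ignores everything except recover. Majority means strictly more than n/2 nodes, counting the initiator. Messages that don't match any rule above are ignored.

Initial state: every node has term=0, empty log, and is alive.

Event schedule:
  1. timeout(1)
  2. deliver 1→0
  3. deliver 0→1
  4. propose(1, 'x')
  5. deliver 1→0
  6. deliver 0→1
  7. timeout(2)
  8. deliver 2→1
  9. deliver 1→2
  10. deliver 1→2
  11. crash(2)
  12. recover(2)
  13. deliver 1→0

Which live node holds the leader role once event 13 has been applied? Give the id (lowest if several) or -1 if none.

1

1. timeout(1):  <1:cand t1 ->
2. deliver 1→0:  <0:foll t1 ->
3. deliver 0→1:  <1:lead t1 ->
4. propose(1,'x'):  <1:lead t1 x>
5. deliver 1→0:  <0:foll t1 x>
6. deliver 0→1:  nop
7. timeout(2):  <2:cand t1 ->
8. deliver 2→1:  nop
9. deliver 1→2:  nop
10. deliver 1→2:  <2:foll t1 x>
11. crash(2):  <2:✗foll t1 x>
12. recover(2):  <2:foll t1 x>
13. deliver 1→0:  nop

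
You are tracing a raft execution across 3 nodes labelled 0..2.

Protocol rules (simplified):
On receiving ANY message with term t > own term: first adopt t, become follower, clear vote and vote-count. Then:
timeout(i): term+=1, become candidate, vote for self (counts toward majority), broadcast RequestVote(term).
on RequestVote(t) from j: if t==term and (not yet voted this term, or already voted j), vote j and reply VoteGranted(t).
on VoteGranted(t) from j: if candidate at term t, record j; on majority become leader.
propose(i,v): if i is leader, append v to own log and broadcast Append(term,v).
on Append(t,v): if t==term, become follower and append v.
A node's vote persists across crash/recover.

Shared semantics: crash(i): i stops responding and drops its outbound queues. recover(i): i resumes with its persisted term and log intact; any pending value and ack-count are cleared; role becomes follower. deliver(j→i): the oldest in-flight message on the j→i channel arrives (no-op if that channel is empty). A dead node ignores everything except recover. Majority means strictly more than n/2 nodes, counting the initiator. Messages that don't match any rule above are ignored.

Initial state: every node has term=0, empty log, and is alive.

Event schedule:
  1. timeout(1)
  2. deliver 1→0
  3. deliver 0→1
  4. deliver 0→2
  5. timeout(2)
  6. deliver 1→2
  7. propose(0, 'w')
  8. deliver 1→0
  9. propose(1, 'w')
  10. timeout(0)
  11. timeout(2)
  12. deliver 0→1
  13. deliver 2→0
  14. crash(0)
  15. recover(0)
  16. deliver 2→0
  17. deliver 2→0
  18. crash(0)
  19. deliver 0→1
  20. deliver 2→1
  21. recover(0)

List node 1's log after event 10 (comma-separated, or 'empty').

1. timeout(1):  <1:cand t1 ->
2. deliver 1→0:  <0:foll t1 ->
3. deliver 0→1:  <1:lead t1 ->
4. deliver 0→2:  nop
5. timeout(2):  <2:cand t1 ->
6. deliver 1→2:  nop
7. propose(0,'w'):  nop
8. deliver 1→0:  nop
9. propose(1,'w'):  <1:lead t1 w>
10. timeout(0):  <0:cand t2 ->

w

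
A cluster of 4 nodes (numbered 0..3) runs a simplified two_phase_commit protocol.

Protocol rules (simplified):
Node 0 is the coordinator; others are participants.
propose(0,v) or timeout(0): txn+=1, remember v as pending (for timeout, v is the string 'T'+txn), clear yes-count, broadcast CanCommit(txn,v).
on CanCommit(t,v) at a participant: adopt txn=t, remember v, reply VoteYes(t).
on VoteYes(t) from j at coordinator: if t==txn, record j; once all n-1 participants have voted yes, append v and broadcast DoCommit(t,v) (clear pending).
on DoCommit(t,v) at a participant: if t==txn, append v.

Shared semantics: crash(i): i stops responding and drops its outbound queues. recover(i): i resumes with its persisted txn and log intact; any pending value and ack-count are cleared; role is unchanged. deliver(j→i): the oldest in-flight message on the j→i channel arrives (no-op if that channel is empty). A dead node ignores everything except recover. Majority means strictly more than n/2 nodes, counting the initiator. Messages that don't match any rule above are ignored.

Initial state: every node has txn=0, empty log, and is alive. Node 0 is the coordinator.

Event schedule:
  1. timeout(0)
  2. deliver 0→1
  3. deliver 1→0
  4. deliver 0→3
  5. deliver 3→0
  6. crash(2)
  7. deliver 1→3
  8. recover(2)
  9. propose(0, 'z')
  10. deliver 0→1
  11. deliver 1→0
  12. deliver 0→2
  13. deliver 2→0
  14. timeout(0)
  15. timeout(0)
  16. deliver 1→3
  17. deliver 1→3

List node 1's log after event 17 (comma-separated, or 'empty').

empty

[1] timeout(0) → N0(coor t1 [-])
[2] deliver 0→1 → N1(part t1 [-])
[3] deliver 1→0 → ∅
[4] deliver 0→3 → N3(part t1 [-])
[5] deliver 3→0 → ∅
[6] crash(2) → N2(✗part t0 [-])
[7] deliver 1→3 → ∅
[8] recover(2) → N2(part t0 [-])
[9] propose(0,'z') → N0(coor t2 [-])
[10] deliver 0→1 → N1(part t2 [-])
[11] deliver 1→0 → ∅
[12] deliver 0→2 → N2(part t1 [-])
[13] deliver 2→0 → ∅
[14] timeout(0) → N0(coor t3 [-])
[15] timeout(0) → N0(coor t4 [-])
[16] deliver 1→3 → ∅
[17] deliver 1→3 → ∅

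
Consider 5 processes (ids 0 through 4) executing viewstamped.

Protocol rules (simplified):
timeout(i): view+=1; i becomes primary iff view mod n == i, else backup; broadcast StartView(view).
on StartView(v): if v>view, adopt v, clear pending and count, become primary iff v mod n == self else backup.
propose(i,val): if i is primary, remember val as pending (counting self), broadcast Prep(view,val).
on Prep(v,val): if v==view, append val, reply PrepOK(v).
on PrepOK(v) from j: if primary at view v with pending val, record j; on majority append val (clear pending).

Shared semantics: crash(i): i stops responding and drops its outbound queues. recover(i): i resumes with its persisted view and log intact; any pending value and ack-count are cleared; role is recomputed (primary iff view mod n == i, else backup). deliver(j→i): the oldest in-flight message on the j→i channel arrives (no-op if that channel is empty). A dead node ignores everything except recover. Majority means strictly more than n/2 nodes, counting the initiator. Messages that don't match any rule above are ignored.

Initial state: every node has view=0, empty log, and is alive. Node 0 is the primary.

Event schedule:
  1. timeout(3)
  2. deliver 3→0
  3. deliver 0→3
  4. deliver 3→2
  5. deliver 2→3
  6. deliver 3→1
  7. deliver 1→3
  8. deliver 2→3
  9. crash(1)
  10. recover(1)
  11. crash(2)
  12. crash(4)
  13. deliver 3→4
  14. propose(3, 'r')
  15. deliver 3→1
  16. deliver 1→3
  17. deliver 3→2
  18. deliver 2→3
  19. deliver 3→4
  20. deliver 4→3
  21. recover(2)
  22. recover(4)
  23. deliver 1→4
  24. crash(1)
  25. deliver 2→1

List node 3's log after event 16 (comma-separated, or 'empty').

empty

1. timeout(3):  <3:back v1 ->
2. deliver 3→0:  <0:back v1 ->
3. deliver 0→3:  nop
4. deliver 3→2:  <2:back v1 ->
5. deliver 2→3:  nop
6. deliver 3→1:  <1:prim v1 ->
7. deliver 1→3:  nop
8. deliver 2→3:  nop
9. crash(1):  <1:✗prim v1 ->
10. recover(1):  <1:prim v1 ->
11. crash(2):  <2:✗back v1 ->
12. crash(4):  <4:✗back v0 ->
13. deliver 3→4:  nop
14. propose(3,'r'):  nop
15. deliver 3→1:  nop
16. deliver 1→3:  nop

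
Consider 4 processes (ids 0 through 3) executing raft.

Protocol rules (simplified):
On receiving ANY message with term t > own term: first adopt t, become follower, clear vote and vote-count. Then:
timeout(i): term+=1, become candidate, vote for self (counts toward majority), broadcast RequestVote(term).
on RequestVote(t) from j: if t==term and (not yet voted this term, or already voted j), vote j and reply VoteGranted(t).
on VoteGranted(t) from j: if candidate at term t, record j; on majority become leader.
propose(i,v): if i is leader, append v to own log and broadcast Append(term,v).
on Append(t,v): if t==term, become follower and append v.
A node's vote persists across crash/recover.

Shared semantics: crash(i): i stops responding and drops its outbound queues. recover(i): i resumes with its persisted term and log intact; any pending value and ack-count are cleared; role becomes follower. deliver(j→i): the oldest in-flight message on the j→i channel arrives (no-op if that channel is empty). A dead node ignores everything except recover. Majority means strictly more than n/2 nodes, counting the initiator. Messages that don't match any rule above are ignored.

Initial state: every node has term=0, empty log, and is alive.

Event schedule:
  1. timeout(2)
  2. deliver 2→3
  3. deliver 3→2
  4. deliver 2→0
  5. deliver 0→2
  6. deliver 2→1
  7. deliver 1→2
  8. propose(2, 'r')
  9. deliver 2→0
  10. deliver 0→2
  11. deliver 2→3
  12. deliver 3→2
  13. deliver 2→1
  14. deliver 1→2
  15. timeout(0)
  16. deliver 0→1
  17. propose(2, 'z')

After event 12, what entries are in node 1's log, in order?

empty

step 1 timeout(2): 2={cand,t=1,log=-}
step 2 deliver 2→3: 3={foll,t=1,log=-}
step 3 deliver 3→2: —
step 4 deliver 2→0: 0={foll,t=1,log=-}
step 5 deliver 0→2: 2={lead,t=1,log=-}
step 6 deliver 2→1: 1={foll,t=1,log=-}
step 7 deliver 1→2: —
step 8 propose(2,'r'): 2={lead,t=1,log=r}
step 9 deliver 2→0: 0={foll,t=1,log=r}
step 10 deliver 0→2: —
step 11 deliver 2→3: 3={foll,t=1,log=r}
step 12 deliver 3→2: —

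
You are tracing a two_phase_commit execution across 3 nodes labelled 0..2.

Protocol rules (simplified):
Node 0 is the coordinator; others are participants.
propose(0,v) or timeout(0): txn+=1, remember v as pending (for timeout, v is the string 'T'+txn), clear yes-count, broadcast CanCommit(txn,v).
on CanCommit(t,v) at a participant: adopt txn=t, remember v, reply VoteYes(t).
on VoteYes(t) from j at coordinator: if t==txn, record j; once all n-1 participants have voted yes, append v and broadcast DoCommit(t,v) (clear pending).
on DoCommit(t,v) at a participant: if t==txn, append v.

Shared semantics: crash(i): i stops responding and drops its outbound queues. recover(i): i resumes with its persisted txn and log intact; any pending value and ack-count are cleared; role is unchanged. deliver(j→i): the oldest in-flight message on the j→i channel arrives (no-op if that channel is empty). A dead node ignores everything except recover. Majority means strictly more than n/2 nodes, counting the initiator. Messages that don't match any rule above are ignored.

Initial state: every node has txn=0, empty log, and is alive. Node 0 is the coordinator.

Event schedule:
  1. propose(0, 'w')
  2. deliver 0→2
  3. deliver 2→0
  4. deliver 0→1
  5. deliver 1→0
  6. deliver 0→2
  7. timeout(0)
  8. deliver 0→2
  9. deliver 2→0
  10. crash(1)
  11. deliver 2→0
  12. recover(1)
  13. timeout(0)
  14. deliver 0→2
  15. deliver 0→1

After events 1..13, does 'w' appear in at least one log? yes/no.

yes

step 1 propose(0,'w'): 0={coor,t=1,log=-}
step 2 deliver 0→2: 2={part,t=1,log=-}
step 3 deliver 2→0: —
step 4 deliver 0→1: 1={part,t=1,log=-}
step 5 deliver 1→0: 0={coor,t=1,log=w}
step 6 deliver 0→2: 2={part,t=1,log=w}
step 7 timeout(0): 0={coor,t=2,log=w}
step 8 deliver 0→2: 2={part,t=2,log=w}
step 9 deliver 2→0: —
step 10 crash(1): 1={✗part,t=1,log=-}
step 11 deliver 2→0: —
step 12 recover(1): 1={part,t=1,log=-}
step 13 timeout(0): 0={coor,t=3,log=w}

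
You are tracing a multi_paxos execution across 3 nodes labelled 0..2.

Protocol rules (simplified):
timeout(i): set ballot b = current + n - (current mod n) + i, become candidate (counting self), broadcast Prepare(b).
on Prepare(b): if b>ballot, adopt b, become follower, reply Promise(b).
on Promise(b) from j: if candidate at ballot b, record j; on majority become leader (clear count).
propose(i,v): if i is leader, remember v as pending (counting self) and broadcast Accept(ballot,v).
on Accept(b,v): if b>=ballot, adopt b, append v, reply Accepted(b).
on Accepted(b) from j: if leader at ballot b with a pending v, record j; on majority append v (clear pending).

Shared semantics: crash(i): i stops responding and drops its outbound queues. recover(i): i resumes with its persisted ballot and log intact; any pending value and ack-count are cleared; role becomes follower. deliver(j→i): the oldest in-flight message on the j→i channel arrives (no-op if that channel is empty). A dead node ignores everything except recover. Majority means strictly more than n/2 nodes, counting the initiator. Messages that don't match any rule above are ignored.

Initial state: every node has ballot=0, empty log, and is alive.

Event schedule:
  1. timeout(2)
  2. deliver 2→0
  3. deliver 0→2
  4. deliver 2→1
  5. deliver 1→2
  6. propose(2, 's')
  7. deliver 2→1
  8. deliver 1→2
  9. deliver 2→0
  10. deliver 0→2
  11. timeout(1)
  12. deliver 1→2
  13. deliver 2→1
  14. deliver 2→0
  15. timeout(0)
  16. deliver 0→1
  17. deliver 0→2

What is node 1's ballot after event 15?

7

1. timeout(2):  <2:cand b5 ->
2. deliver 2→0:  <0:foll b5 ->
3. deliver 0→2:  <2:lead b5 ->
4. deliver 2→1:  <1:foll b5 ->
5. deliver 1→2:  nop
6. propose(2,'s'):  nop
7. deliver 2→1:  <1:foll b5 s>
8. deliver 1→2:  <2:lead b5 s>
9. deliver 2→0:  <0:foll b5 s>
10. deliver 0→2:  nop
11. timeout(1):  <1:cand b7 s>
12. deliver 1→2:  <2:foll b7 s>
13. deliver 2→1:  <1:lead b7 s>
14. deliver 2→0:  nop
15. timeout(0):  <0:cand b6 s>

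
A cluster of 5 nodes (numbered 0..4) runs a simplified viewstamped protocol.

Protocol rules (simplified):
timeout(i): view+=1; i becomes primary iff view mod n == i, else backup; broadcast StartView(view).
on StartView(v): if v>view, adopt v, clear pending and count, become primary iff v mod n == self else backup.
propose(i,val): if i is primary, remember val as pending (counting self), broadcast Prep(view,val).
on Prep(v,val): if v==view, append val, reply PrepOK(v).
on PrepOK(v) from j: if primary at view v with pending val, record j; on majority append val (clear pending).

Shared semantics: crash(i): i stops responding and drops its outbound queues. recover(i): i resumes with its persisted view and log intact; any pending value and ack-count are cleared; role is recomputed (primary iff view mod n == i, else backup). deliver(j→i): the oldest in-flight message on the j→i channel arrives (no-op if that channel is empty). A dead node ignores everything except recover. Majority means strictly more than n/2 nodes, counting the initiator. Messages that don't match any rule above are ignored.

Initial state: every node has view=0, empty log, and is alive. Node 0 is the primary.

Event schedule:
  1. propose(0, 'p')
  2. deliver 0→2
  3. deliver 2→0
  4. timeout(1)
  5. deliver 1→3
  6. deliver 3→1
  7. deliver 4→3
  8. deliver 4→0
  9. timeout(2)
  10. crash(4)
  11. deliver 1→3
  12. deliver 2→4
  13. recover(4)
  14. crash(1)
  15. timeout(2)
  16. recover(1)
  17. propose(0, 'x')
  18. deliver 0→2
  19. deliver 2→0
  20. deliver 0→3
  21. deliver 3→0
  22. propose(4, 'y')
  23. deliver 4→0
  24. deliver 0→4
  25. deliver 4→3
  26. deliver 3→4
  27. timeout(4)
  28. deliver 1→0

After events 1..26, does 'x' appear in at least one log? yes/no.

no

step 1 propose(0,'p'): —
step 2 deliver 0→2: 2={back,v=0,log=p}
step 3 deliver 2→0: —
step 4 timeout(1): 1={prim,v=1,log=-}
step 5 deliver 1→3: 3={back,v=1,log=-}
step 6 deliver 3→1: —
step 7 deliver 4→3: —
step 8 deliver 4→0: —
step 9 timeout(2): 2={back,v=1,log=p}
step 10 crash(4): 4={✗back,v=0,log=-}
step 11 deliver 1→3: —
step 12 deliver 2→4: —
step 13 recover(4): 4={back,v=0,log=-}
step 14 crash(1): 1={✗prim,v=1,log=-}
step 15 timeout(2): 2={prim,v=2,log=p}
step 16 recover(1): 1={prim,v=1,log=-}
step 17 propose(0,'x'): —
step 18 deliver 0→2: —
step 19 deliver 2→0: 0={back,v=1,log=-}
step 20 deliver 0→3: —
step 21 deliver 3→0: —
step 22 propose(4,'y'): —
step 23 deliver 4→0: —
step 24 deliver 0→4: 4={back,v=0,log=p}
step 25 deliver 4→3: —
step 26 deliver 3→4: —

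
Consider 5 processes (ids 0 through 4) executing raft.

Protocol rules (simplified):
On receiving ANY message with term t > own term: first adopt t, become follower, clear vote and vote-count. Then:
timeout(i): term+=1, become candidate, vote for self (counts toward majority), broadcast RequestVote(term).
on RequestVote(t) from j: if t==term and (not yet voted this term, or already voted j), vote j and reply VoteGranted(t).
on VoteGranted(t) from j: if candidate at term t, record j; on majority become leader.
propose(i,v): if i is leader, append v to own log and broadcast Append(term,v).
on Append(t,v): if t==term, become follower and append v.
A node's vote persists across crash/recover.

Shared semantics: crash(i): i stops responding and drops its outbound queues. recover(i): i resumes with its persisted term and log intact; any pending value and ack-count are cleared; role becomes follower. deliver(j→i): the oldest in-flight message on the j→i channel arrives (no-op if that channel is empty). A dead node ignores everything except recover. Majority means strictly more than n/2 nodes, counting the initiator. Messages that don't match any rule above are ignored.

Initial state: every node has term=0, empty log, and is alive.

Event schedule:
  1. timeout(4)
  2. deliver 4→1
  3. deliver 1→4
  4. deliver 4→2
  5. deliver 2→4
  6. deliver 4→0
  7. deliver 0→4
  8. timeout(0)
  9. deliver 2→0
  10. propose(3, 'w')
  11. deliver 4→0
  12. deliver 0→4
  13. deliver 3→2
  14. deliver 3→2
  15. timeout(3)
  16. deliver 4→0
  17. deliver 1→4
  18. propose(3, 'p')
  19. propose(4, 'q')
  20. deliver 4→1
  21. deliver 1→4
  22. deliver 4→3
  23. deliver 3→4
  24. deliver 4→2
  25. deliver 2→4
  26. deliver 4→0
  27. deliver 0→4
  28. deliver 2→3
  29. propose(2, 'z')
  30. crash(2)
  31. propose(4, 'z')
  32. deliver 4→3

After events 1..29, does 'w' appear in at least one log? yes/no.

no

step 1 timeout(4): 4={cand,t=1,log=-}
step 2 deliver 4→1: 1={foll,t=1,log=-}
step 3 deliver 1→4: —
step 4 deliver 4→2: 2={foll,t=1,log=-}
step 5 deliver 2→4: 4={lead,t=1,log=-}
step 6 deliver 4→0: 0={foll,t=1,log=-}
step 7 deliver 0→4: —
step 8 timeout(0): 0={cand,t=2,log=-}
step 9 deliver 2→0: —
step 10 propose(3,'w'): —
step 11 deliver 4→0: —
step 12 deliver 0→4: 4={foll,t=2,log=-}
step 13 deliver 3→2: —
step 14 deliver 3→2: —
step 15 timeout(3): 3={cand,t=1,log=-}
step 16 deliver 4→0: —
step 17 deliver 1→4: —
step 18 propose(3,'p'): —
step 19 propose(4,'q'): —
step 20 deliver 4→1: —
step 21 deliver 1→4: —
step 22 deliver 4→3: —
step 23 deliver 3→4: —
step 24 deliver 4→2: —
step 25 deliver 2→4: —
step 26 deliver 4→0: —
step 27 deliver 0→4: —
step 28 deliver 2→3: —
step 29 propose(2,'z'): —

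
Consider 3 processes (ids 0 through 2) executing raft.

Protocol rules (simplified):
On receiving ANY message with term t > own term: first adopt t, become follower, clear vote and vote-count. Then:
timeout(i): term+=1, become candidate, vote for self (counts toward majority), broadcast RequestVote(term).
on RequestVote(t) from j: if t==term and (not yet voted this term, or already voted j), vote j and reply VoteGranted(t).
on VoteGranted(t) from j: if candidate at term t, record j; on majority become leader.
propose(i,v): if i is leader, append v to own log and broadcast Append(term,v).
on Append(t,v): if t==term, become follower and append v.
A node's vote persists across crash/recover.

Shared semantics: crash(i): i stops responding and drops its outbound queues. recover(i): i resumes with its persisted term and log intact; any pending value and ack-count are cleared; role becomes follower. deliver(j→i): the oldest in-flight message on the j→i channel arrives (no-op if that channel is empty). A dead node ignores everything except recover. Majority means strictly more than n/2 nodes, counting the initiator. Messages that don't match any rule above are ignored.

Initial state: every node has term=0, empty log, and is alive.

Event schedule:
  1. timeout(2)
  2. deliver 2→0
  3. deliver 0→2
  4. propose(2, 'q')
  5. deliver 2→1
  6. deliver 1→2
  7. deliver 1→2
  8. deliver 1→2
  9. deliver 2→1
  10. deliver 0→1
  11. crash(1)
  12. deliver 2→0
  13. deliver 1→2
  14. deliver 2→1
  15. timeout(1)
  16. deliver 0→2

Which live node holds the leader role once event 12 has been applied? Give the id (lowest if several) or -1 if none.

[1] timeout(2) → N2(cand t1 [-])
[2] deliver 2→0 → N0(foll t1 [-])
[3] deliver 0→2 → N2(lead t1 [-])
[4] propose(2,'q') → N2(lead t1 [q])
[5] deliver 2→1 → N1(foll t1 [-])
[6] deliver 1→2 → ∅
[7] deliver 1→2 → ∅
[8] deliver 1→2 → ∅
[9] deliver 2→1 → N1(foll t1 [q])
[10] deliver 0→1 → ∅
[11] crash(1) → N1(✗foll t1 [q])
[12] deliver 2→0 → N0(foll t1 [q])

2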